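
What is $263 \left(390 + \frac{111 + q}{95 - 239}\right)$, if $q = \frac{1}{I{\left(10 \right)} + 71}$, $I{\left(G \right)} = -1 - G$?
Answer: $\frac{884452957}{8640} \approx 1.0237 \cdot 10^{5}$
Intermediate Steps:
$q = \frac{1}{60}$ ($q = \frac{1}{\left(-1 - 10\right) + 71} = \frac{1}{-11 + 71} = \frac{1}{60} \approx 0.016667$)
$263 \left(390 + \frac{111 + q}{95 - 239}\right) = 263 \left(390 + \frac{111 + \frac{1}{60}}{95 - 239}\right) = 263 \left(390 + \frac{6661}{60 \left(-144\right)}\right) = 263 \left(390 + \frac{6661}{60} \left(- \frac{1}{144}\right)\right) = 263 \left(390 - \frac{6661}{8640}\right) = 263 \cdot \frac{3362939}{8640} = \frac{884452957}{8640}$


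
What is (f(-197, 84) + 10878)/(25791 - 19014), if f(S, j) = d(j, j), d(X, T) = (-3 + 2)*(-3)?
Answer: 403/251 ≈ 1.6056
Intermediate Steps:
d(X, T) = 3 (d(X, T) = -1*(-3) = 3)
f(S, j) = 3
(f(-197, 84) + 10878)/(25791 - 19014) = (3 + 10878)/(25791 - 19014) = 10881/6777 = 10881*(1/6777) = 403/251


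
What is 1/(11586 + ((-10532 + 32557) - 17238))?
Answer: 1/16373 ≈ 6.1076e-5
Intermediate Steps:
1/(11586 + ((-10532 + 32557) - 17238)) = 1/(11586 + (22025 - 17238)) = 1/(11586 + 4787) = 1/16373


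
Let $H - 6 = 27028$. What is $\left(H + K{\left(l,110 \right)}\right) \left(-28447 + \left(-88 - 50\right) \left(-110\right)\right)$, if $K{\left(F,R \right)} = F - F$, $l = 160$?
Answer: $-358660078$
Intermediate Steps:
$H = 27034$ ($H = 6 + 27028 = 27034$)
$K{\left(F,R \right)} = 0$
$\left(H + K{\left(l,110 \right)}\right) \left(-28447 + \left(-88 - 50\right) \left(-110\right)\right) = \left(27034 + 0\right) \left(-28447 + \left(-88 - 50\right) \left(-110\right)\right) = 27034 \left(-28447 - -15180\right) = 27034 \left(-28447 + 15180\right) = 27034 \left(-13267\right) = -358660078$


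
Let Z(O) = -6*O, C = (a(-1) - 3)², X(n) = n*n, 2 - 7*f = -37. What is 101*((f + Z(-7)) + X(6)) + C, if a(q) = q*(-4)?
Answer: 59092/7 ≈ 8441.7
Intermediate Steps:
f = 39/7 (f = 2/7 - ⅐*(-37) = 2/7 + 37/7 = 39/7 ≈ 5.5714)
a(q) = -4*q
X(n) = n²
C = 1 (C = (-4*(-1) - 3)² = (4 - 3)² = 1² = 1)
101*((f + Z(-7)) + X(6)) + C = 101*((39/7 - 6*(-7)) + 6²) + 1 = 101*((39/7 + 42) + 36) + 1 = 101*(333/7 + 36) + 1 = 101*(585/7) + 1 = 59085/7 + 1 = 59092/7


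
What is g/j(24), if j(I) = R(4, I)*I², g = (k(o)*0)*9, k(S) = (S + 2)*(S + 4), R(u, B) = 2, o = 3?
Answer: 0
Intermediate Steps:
k(S) = (2 + S)*(4 + S)
g = 0 (g = ((8 + 3² + 6*3)*0)*9 = ((8 + 9 + 18)*0)*9 = (35*0)*9 = 0*9 = 0)
j(I) = 2*I²
g/j(24) = 0/((2*24²)) = 0/((2*576)) = 0/1152 = 0*(1/1152) = 0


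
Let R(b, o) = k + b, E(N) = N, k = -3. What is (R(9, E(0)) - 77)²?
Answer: 5041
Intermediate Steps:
R(b, o) = -3 + b
(R(9, E(0)) - 77)² = ((-3 + 9) - 77)² = (6 - 77)² = (-71)² = 5041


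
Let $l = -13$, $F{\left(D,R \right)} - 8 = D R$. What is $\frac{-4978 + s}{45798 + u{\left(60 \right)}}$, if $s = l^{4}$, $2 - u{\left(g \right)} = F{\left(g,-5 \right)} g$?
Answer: $\frac{23583}{63320} \approx 0.37244$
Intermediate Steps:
$F{\left(D,R \right)} = 8 + D R$
$u{\left(g \right)} = 2 - g \left(8 - 5 g\right)$ ($u{\left(g \right)} = 2 - \left(8 + g \left(-5\right)\right) g = 2 - \left(8 - 5 g\right) g = 2 - g \left(8 - 5 g\right)$)
$s = 28561$ ($s = \left(-13\right)^{4} = 28561$)
$\frac{-4978 + s}{45798 + u{\left(60 \right)}} = \frac{-4978 + 28561}{45798 + \left(2 + 60 \left(-8 + 5 \cdot 60\right)\right)} = \frac{23583}{45798 + \left(2 + 60 \left(-8 + 300\right)\right)} = \frac{23583}{45798 + \left(2 + 60 \cdot 292\right)} = \frac{23583}{45798 + \left(2 + 17520\right)} = \frac{23583}{45798 + 17522} = \frac{23583}{63320}$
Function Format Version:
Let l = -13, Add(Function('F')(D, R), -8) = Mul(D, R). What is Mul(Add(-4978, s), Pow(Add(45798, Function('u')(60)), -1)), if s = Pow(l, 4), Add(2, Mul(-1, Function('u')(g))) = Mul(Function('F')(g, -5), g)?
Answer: Rational(23583, 63320) ≈ 0.37244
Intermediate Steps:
Function('F')(D, R) = Add(8, Mul(D, R))
Function('u')(g) = Add(2, Mul(-1, g, Add(8, Mul(-5, g)))) (Function('u')(g) = Add(2, Mul(-1, Mul(Add(8, Mul(g, -5)), g))) = Add(2, Mul(-1, Mul(Add(8, Mul(-5, g)), g))) = Add(2, Mul(-1, Mul(g, Add(8, Mul(-5, g))))) = Add(2, Mul(-1, g, Add(8, Mul(-5, g)))))
s = 28561 (s = Pow(-13, 4) = 28561)
Mul(Add(-4978, s), Pow(Add(45798, Function('u')(60)), -1)) = Mul(Add(-4978, 28561), Pow(Add(45798, Add(2, Mul(60, Add(-8, Mul(5, 60))))), -1)) = Mul(23583, Pow(Add(45798, Add(2, Mul(60, Add(-8, 300)))), -1)) = Mul(23583, Pow(Add(45798, Add(2, Mul(60, 292))), -1)) = Mul(23583, Pow(Add(45798, Add(2, 17520)), -1)) = Mul(23583, Pow(Add(45798, 17522), -1)) = Mul(23583, Pow(63320, -1)) = Mul(23583, Rational(1, 63320)) = Rational(23583, 63320)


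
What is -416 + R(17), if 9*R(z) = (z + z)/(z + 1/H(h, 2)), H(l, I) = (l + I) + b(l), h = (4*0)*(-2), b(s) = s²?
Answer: -130972/315 ≈ -415.78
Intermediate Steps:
h = 0 (h = 0*(-2) = 0)
H(l, I) = I + l + l² (H(l, I) = (l + I) + l² = (I + l) + l² = I + l + l²)
R(z) = 2*z/(9*(½ + z)) (R(z) = ((z + z)/(z + 1/(2 + 0 + 0²)))/9 = ((2*z)/(z + 1/(2 + 0 + 0)))/9 = ((2*z)/(z + 1/2))/9 = ((2*z)/(z + ½))/9 = ((2*z)/(½ + z))/9 = (2*z/(½ + z))/9 = 2*z/(9*(½ + z)))
-416 + R(17) = -416 + (4/9)*17/(1 + 2*17) = -416 + (4/9)*17/(1 + 34) = -416 + (4/9)*17/35 = -416 + (4/9)*17*(1/35) = -416 + 68/315 = -130972/315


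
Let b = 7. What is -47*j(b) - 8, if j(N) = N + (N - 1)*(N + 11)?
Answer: -5413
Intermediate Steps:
j(N) = N + (-1 + N)*(11 + N)
-47*j(b) - 8 = -47*(-11 + 7**2 + 11*7) - 8 = -47*(-11 + 49 + 77) - 8 = -47*115 - 8 = -5405 - 8 = -5413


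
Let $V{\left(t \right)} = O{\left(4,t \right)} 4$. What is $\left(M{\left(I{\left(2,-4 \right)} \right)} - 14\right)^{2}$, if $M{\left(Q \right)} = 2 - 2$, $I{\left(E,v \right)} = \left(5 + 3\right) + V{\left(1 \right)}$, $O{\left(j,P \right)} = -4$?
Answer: $196$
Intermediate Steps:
$V{\left(t \right)} = -16$ ($V{\left(t \right)} = \left(-4\right) 4 = -16$)
$I{\left(E,v \right)} = -8$ ($I{\left(E,v \right)} = \left(5 + 3\right) - 16 = 8 - 16 = -8$)
$M{\left(Q \right)} = 0$
$\left(M{\left(I{\left(2,-4 \right)} \right)} - 14\right)^{2} = \left(0 - 14\right)^{2} = \left(-14\right)^{2} = 196$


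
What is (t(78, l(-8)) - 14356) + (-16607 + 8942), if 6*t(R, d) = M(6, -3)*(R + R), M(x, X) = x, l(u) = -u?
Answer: -21865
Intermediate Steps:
t(R, d) = 2*R (t(R, d) = (6*(R + R))/6 = (6*(2*R))/6 = (12*R)/6 = 2*R)
(t(78, l(-8)) - 14356) + (-16607 + 8942) = (2*78 - 14356) + (-16607 + 8942) = (156 - 14356) - 7665 = -14200 - 7665 = -21865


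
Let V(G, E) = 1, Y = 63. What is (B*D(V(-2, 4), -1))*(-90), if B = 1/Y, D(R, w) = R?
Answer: -10/7 ≈ -1.4286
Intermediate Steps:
B = 1/63 ≈ 0.015873
(B*D(V(-2, 4), -1))*(-90) = ((1/63)*1)*(-90) = (1/63)*(-90) = -10/7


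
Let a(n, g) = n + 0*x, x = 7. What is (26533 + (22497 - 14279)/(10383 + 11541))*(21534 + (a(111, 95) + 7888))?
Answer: 1227133509245/1566 ≈ 7.8361e+8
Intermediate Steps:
a(n, g) = n (a(n, g) = n + 0*7 = n + 0 = n)
(26533 + (22497 - 14279)/(10383 + 11541))*(21534 + (a(111, 95) + 7888)) = (26533 + (22497 - 14279)/(10383 + 11541))*(21534 + (111 + 7888)) = (26533 + 8218/21924)*(21534 + 7999) = (26533 + 8218*(1/21924))*29533 = (26533 + 587/1566)*29533 = (41551265/1566)*29533 = 1227133509245/1566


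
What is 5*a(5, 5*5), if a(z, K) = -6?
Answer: -30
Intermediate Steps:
5*a(5, 5*5) = 5*(-6) = -30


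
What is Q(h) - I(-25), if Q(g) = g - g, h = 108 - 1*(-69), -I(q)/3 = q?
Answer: -75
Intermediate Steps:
I(q) = -3*q
h = 177 (h = 108 + 69 = 177)
Q(g) = 0
Q(h) - I(-25) = 0 - (-3)*(-25) = 0 - 1*75 = 0 - 75 = -75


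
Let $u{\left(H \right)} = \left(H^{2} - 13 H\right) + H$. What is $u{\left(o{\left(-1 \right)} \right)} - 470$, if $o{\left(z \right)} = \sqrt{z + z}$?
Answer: $-472 - 12 i \sqrt{2} \approx -472.0 - 16.971 i$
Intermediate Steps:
$o{\left(z \right)} = \sqrt{2} \sqrt{z}$ ($o{\left(z \right)} = \sqrt{2 z} = \sqrt{2} \sqrt{z}$)
$u{\left(H \right)} = H^{2} - 12 H$
$u{\left(o{\left(-1 \right)} \right)} - 470 = \sqrt{2} \sqrt{-1} \left(-12 + \sqrt{2} \sqrt{-1}\right) - 470 = \sqrt{2} i \left(-12 + \sqrt{2} i\right) - 470 = i \sqrt{2} \left(-12 + i \sqrt{2}\right) - 470 = -470 + i \sqrt{2} \left(-12 + i \sqrt{2}\right)$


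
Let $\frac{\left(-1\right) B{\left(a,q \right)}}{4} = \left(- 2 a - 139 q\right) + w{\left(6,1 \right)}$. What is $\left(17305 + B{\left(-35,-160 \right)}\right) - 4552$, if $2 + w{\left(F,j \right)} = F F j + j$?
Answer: $-76627$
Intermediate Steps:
$w{\left(F,j \right)} = -2 + j + j F^{2}$ ($w{\left(F,j \right)} = -2 + \left(F F j + j\right) = -2 + \left(F^{2} j + j\right) = -2 + \left(j F^{2} + j\right) = -2 + \left(j + j F^{2}\right) = -2 + j + j F^{2}$)
$B{\left(a,q \right)} = -140 + 8 a + 556 q$ ($B{\left(a,q \right)} = - 4 \left(\left(- 2 a - 139 q\right) + \left(-2 + 1 + 1 \cdot 6^{2}\right)\right) = - 4 \left(\left(- 139 q - 2 a\right) + \left(-2 + 1 + 1 \cdot 36\right)\right) = - 4 \left(\left(- 139 q - 2 a\right) + \left(-2 + 1 + 36\right)\right) = - 4 \left(\left(- 139 q - 2 a\right) + 35\right) = - 4 \left(35 - 139 q - 2 a\right) = -140 + 8 a + 556 q$)
$\left(17305 + B{\left(-35,-160 \right)}\right) - 4552 = \left(17305 + \left(-140 + 8 \left(-35\right) + 556 \left(-160\right)\right)\right) - 4552 = \left(17305 - 89380\right) - 4552 = -72075 - 4552 = -76627$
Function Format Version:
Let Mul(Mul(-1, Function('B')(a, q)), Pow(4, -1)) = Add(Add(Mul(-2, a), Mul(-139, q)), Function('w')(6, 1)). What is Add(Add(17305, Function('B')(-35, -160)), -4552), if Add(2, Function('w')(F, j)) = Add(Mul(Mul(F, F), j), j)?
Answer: -76627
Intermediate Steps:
Function('w')(F, j) = Add(-2, j, Mul(j, Pow(F, 2))) (Function('w')(F, j) = Add(-2, Add(Mul(Mul(F, F), j), j)) = Add(-2, Add(Mul(Pow(F, 2), j), j)) = Add(-2, Add(Mul(j, Pow(F, 2)), j)) = Add(-2, Add(j, Mul(j, Pow(F, 2)))) = Add(-2, j, Mul(j, Pow(F, 2))))
Function('B')(a, q) = Add(-140, Mul(8, a), Mul(556, q)) (Function('B')(a, q) = Mul(-4, Add(Add(Mul(-2, a), Mul(-139, q)), Add(-2, 1, Mul(1, Pow(6, 2))))) = Mul(-4, Add(Add(Mul(-139, q), Mul(-2, a)), Add(-2, 1, Mul(1, 36)))) = Mul(-4, Add(Add(Mul(-139, q), Mul(-2, a)), Add(-2, 1, 36))) = Mul(-4, Add(Add(Mul(-139, q), Mul(-2, a)), 35)) = Mul(-4, Add(35, Mul(-139, q), Mul(-2, a))) = Add(-140, Mul(8, a), Mul(556, q)))
Add(Add(17305, Function('B')(-35, -160)), -4552) = Add(Add(17305, Add(-140, Mul(8, -35), Mul(556, -160))), -4552) = Add(Add(17305, Add(-140, -280, -88960)), -4552) = Add(Add(17305, -89380), -4552) = Add(-72075, -4552) = -76627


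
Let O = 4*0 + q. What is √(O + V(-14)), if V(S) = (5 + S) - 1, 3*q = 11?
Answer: I*√57/3 ≈ 2.5166*I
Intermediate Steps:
q = 11/3 (q = (⅓)*11 = 11/3 ≈ 3.6667)
V(S) = 4 + S
O = 11/3 (O = 4*0 + 11/3 = 0 + 11/3 = 11/3 ≈ 3.6667)
√(O + V(-14)) = √(11/3 + (4 - 14)) = √(11/3 - 10) = √(-19/3) = I*√57/3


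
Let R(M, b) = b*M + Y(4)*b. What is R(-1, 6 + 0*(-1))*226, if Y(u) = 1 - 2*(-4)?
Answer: 10848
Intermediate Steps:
Y(u) = 9 (Y(u) = 1 + 8 = 9)
R(M, b) = 9*b + M*b (R(M, b) = b*M + 9*b = M*b + 9*b = 9*b + M*b)
R(-1, 6 + 0*(-1))*226 = ((6 + 0*(-1))*(9 - 1))*226 = ((6 + 0)*8)*226 = (6*8)*226 = 48*226 = 10848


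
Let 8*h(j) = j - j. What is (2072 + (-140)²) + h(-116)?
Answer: 21672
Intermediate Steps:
h(j) = 0 (h(j) = (j - j)/8 = (⅛)*0 = 0)
(2072 + (-140)²) + h(-116) = (2072 + (-140)²) + 0 = (2072 + 19600) + 0 = 21672 + 0 = 21672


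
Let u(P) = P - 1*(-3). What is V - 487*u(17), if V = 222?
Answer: -9518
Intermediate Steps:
u(P) = 3 + P (u(P) = P + 3 = 3 + P)
V - 487*u(17) = 222 - 487*(3 + 17) = 222 - 487*20 = 222 - 9740 = -9518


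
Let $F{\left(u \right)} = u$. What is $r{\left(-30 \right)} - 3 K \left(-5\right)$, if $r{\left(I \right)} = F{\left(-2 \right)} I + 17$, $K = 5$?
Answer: $5775$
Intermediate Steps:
$r{\left(I \right)} = 17 - 2 I$ ($r{\left(I \right)} = - 2 I + 17 = 17 - 2 I$)
$r{\left(-30 \right)} - 3 K \left(-5\right) = \left(17 - -60\right) \left(-3\right) 5 \left(-5\right) = \left(17 + 60\right) \left(\left(-15\right) \left(-5\right)\right) = 77 \cdot 75 = 5775$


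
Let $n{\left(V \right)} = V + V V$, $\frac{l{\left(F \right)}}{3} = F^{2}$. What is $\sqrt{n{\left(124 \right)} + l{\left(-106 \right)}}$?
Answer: $2 \sqrt{12302} \approx 221.83$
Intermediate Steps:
$l{\left(F \right)} = 3 F^{2}$
$n{\left(V \right)} = V + V^{2}$
$\sqrt{n{\left(124 \right)} + l{\left(-106 \right)}} = \sqrt{124 \left(1 + 124\right) + 3 \left(-106\right)^{2}} = \sqrt{124 \cdot 125 + 3 \cdot 11236} = \sqrt{15500 + 33708} = \sqrt{49208} = 2 \sqrt{12302}$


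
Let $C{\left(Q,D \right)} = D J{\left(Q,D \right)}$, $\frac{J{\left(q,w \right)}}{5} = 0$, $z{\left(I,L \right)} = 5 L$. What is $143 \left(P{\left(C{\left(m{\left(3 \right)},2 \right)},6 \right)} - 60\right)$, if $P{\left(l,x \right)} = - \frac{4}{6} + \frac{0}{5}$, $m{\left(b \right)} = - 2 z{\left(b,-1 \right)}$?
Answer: $- \frac{26026}{3} \approx -8675.3$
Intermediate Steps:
$J{\left(q,w \right)} = 0$ ($J{\left(q,w \right)} = 5 \cdot 0 = 0$)
$m{\left(b \right)} = 10$ ($m{\left(b \right)} = - 2 \cdot 5 \left(-1\right) = \left(-2\right) \left(-5\right) = 10$)
$C{\left(Q,D \right)} = 0$ ($C{\left(Q,D \right)} = D 0 = 0$)
$P{\left(l,x \right)} = - \frac{2}{3}$ ($P{\left(l,x \right)} = \left(-4\right) \frac{1}{6} + 0 \cdot \frac{1}{5} = - \frac{2}{3} + 0 = - \frac{2}{3}$)
$143 \left(P{\left(C{\left(m{\left(3 \right)},2 \right)},6 \right)} - 60\right) = 143 \left(- \frac{2}{3} - 60\right) = 143 \left(- \frac{182}{3}\right) = - \frac{26026}{3}$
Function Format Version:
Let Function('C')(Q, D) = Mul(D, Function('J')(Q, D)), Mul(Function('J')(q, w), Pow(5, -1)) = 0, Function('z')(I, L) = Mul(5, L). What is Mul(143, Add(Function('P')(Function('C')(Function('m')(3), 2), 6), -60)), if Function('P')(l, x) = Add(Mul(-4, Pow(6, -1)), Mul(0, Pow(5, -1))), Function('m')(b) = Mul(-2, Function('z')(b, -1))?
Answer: Rational(-26026, 3) ≈ -8675.3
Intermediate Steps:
Function('J')(q, w) = 0 (Function('J')(q, w) = Mul(5, 0) = 0)
Function('m')(b) = 10 (Function('m')(b) = Mul(-2, Mul(5, -1)) = Mul(-2, -5) = 10)
Function('C')(Q, D) = 0 (Function('C')(Q, D) = Mul(D, 0) = 0)
Function('P')(l, x) = Rational(-2, 3) (Function('P')(l, x) = Add(Mul(-4, Rational(1, 6)), Mul(0, Rational(1, 5))) = Add(Rational(-2, 3), 0) = Rational(-2, 3))
Mul(143, Add(Function('P')(Function('C')(Function('m')(3), 2), 6), -60)) = Mul(143, Add(Rational(-2, 3), -60)) = Mul(143, Rational(-182, 3)) = Rational(-26026, 3)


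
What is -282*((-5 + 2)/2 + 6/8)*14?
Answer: 2961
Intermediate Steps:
-282*((-5 + 2)/2 + 6/8)*14 = -282*(-3*1/2 + 6*(1/8))*14 = -282*(-3/2 + 3/4)*14 = -(-423)*14/2 = -282*(-21/2) = 2961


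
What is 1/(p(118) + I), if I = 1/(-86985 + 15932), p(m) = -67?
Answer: -71053/4760552 ≈ -0.014925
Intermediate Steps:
I = -1/71053 (I = 1/(-71053) = -1/71053 ≈ -1.4074e-5)
1/(p(118) + I) = 1/(-67 - 1/71053) = 1/(-4760552/71053) = -71053/4760552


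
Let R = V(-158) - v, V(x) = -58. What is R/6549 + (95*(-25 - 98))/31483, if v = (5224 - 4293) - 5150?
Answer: 955714/3617231 ≈ 0.26421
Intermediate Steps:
v = -4219 (v = 931 - 5150 = -4219)
R = 4161 (R = -58 - 1*(-4219) = -58 + 4219 = 4161)
R/6549 + (95*(-25 - 98))/31483 = 4161/6549 + (95*(-25 - 98))/31483 = 4161*(1/6549) + (95*(-123))*(1/31483) = 1387/2183 - 11685*1/31483 = 1387/2183 - 615/1657 = 955714/3617231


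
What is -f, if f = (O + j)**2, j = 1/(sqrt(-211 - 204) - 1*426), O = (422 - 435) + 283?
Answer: -2411806243700321/33084335881 + 98220288*I*sqrt(415)/33084335881 ≈ -72899.0 + 0.060479*I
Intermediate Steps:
O = 270 (O = -13 + 283 = 270)
j = 1/(-426 + I*sqrt(415)) (j = 1/(sqrt(-415) - 426) = 1/(I*sqrt(415) - 426) = 1/(-426 + I*sqrt(415)) ≈ -0.0023421 - 0.000112*I)
f = (49110144/181891 - I*sqrt(415)/181891)**2 (f = (270 + (-426/181891 - I*sqrt(415)/181891))**2 = (49110144/181891 - I*sqrt(415)/181891)**2 ≈ 72899.0 - 0.e-1*I)
-f = -(49110144 - I*sqrt(415))**2/33084335881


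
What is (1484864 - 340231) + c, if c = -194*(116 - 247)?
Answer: 1170047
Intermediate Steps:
c = 25414 (c = -194*(-131) = 25414)
(1484864 - 340231) + c = (1484864 - 340231) + 25414 = 1144633 + 25414 = 1170047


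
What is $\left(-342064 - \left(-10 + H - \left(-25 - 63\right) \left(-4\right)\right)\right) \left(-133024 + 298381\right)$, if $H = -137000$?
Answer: $-33848908614$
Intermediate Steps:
$\left(-342064 - \left(-10 + H - \left(-25 - 63\right) \left(-4\right)\right)\right) \left(-133024 + 298381\right) = \left(-342064 + \left(\left(\left(-25 - 63\right) \left(-4\right) - -10\right) - -137000\right)\right) \left(-133024 + 298381\right) = \left(-342064 + \left(\left(\left(-88\right) \left(-4\right) + \left(-59 + 69\right)\right) + 137000\right)\right) 165357 = \left(-342064 + \left(\left(352 + 10\right) + 137000\right)\right) 165357 = \left(-342064 + \left(362 + 137000\right)\right) 165357 = \left(-342064 + 137362\right) 165357 = \left(-204702\right) 165357 = -33848908614$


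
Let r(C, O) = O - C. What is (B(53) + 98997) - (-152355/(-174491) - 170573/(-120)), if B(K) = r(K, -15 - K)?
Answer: 2040574917977/20938920 ≈ 97454.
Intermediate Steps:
B(K) = -15 - 2*K (B(K) = (-15 - K) - K = -15 - 2*K)
(B(53) + 98997) - (-152355/(-174491) - 170573/(-120)) = ((-15 - 2*53) + 98997) - (-152355/(-174491) - 170573/(-120)) = ((-15 - 106) + 98997) - (-152355*(-1/174491) - 170573*(-1/120)) = (-121 + 98997) - (152355/174491 + 170573/120) = 98876 - 1*29781735943/20938920 = 98876 - 29781735943/20938920 = 2040574917977/20938920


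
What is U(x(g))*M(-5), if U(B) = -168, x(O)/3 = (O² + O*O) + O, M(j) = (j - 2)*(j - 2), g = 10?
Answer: -8232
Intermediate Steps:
M(j) = (-2 + j)² (M(j) = (-2 + j)*(-2 + j) = (-2 + j)²)
x(O) = 3*O + 6*O² (x(O) = 3*((O² + O*O) + O) = 3*((O² + O²) + O) = 3*(2*O² + O) = 3*(O + 2*O²) = 3*O + 6*O²)
U(x(g))*M(-5) = -168*(-2 - 5)² = -168*(-7)² = -168*49 = -8232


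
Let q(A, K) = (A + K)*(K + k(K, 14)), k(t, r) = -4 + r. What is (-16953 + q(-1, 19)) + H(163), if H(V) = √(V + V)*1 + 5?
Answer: -16426 + √326 ≈ -16408.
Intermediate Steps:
H(V) = 5 + √2*√V (H(V) = √(2*V)*1 + 5 = (√2*√V)*1 + 5 = √2*√V + 5 = 5 + √2*√V)
q(A, K) = (10 + K)*(A + K) (q(A, K) = (A + K)*(K + (-4 + 14)) = (A + K)*(K + 10) = (A + K)*(10 + K) = (10 + K)*(A + K))
(-16953 + q(-1, 19)) + H(163) = (-16953 + (19² + 10*(-1) + 10*19 - 1*19)) + (5 + √2*√163) = (-16953 + (361 - 10 + 190 - 19)) + (5 + √326) = (-16953 + 522) + (5 + √326) = -16431 + (5 + √326) = -16426 + √326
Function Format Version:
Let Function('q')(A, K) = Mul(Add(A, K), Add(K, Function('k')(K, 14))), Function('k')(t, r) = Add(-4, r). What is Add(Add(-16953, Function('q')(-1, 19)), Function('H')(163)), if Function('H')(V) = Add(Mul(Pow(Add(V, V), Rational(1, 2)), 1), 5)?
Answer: Add(-16426, Pow(326, Rational(1, 2))) ≈ -16408.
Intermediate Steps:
Function('H')(V) = Add(5, Mul(Pow(2, Rational(1, 2)), Pow(V, Rational(1, 2)))) (Function('H')(V) = Add(Mul(Pow(Mul(2, V), Rational(1, 2)), 1), 5) = Add(Mul(Mul(Pow(2, Rational(1, 2)), Pow(V, Rational(1, 2))), 1), 5) = Add(Mul(Pow(2, Rational(1, 2)), Pow(V, Rational(1, 2))), 5) = Add(5, Mul(Pow(2, Rational(1, 2)), Pow(V, Rational(1, 2)))))
Function('q')(A, K) = Mul(Add(10, K), Add(A, K)) (Function('q')(A, K) = Mul(Add(A, K), Add(K, Add(-4, 14))) = Mul(Add(A, K), Add(K, 10)) = Mul(Add(A, K), Add(10, K)) = Mul(Add(10, K), Add(A, K)))
Add(Add(-16953, Function('q')(-1, 19)), Function('H')(163)) = Add(Add(-16953, Add(Pow(19, 2), Mul(10, -1), Mul(10, 19), Mul(-1, 19))), Add(5, Mul(Pow(2, Rational(1, 2)), Pow(163, Rational(1, 2))))) = Add(Add(-16953, Add(361, -10, 190, -19)), Add(5, Pow(326, Rational(1, 2)))) = Add(Add(-16953, 522), Add(5, Pow(326, Rational(1, 2)))) = Add(-16431, Add(5, Pow(326, Rational(1, 2)))) = Add(-16426, Pow(326, Rational(1, 2)))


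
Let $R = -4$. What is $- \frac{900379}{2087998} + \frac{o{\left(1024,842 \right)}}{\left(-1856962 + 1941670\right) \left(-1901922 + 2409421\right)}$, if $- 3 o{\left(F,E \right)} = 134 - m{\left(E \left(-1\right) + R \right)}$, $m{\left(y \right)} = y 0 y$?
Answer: $- \frac{14514973414668592}{33660531161717031} \approx -0.43122$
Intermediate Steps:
$m{\left(y \right)} = 0$ ($m{\left(y \right)} = 0 y = 0$)
$o{\left(F,E \right)} = - \frac{134}{3}$ ($o{\left(F,E \right)} = - \frac{134 - 0}{3} = - \frac{134 + 0}{3} = \left(- \frac{1}{3}\right) 134 = - \frac{134}{3}$)
$- \frac{900379}{2087998} + \frac{o{\left(1024,842 \right)}}{\left(-1856962 + 1941670\right) \left(-1901922 + 2409421\right)} = - \frac{900379}{2087998} - \frac{134}{3 \left(-1856962 + 1941670\right) \left(-1901922 + 2409421\right)} = \left(-900379\right) \frac{1}{2087998} - \frac{134}{3 \cdot 84708 \cdot 507499} = - \frac{900379}{2087998} - \frac{134}{3 \cdot 42989225292} = - \frac{900379}{2087998} - \frac{67}{64483837938} = - \frac{14514973414668592}{33660531161717031}$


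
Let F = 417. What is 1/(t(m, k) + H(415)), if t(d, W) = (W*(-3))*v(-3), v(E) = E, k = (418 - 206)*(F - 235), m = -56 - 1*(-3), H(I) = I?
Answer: 1/347671 ≈ 2.8763e-6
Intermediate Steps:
m = -53 (m = -56 + 3 = -53)
k = 38584 (k = (418 - 206)*(417 - 235) = 212*182 = 38584)
t(d, W) = 9*W (t(d, W) = (W*(-3))*(-3) = -3*W*(-3) = 9*W)
1/(t(m, k) + H(415)) = 1/(9*38584 + 415) = 1/(347256 + 415) = 1/347671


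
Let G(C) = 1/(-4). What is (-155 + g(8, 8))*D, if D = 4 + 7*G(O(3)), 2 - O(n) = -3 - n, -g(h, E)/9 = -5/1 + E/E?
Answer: -1071/4 ≈ -267.75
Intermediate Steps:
g(h, E) = 36 (g(h, E) = -9*(-5/1 + E/E) = -9*(-5*1 + 1) = -9*(-5 + 1) = -9*(-4) = 36)
O(n) = 5 + n (O(n) = 2 - (-3 - n) = 2 + (3 + n) = 5 + n)
G(C) = -¼
D = 9/4 (D = 4 + 7*(-¼) = 4 - 7/4 = 9/4 ≈ 2.2500)
(-155 + g(8, 8))*D = (-155 + 36)*(9/4) = -119*9/4 = -1071/4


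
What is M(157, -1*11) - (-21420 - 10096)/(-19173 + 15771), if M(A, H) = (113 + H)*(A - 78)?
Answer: 13690900/1701 ≈ 8048.7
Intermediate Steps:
M(A, H) = (-78 + A)*(113 + H) (M(A, H) = (113 + H)*(-78 + A) = (-78 + A)*(113 + H))
M(157, -1*11) - (-21420 - 10096)/(-19173 + 15771) = (-8814 - (-78)*11 + 113*157 + 157*(-1*11)) - (-21420 - 10096)/(-19173 + 15771) = (-8814 - 78*(-11) + 17741 + 157*(-11)) - (-31516)/(-3402) = (-8814 + 858 + 17741 - 1727) - (-31516)*(-1)/3402 = 8058 - 1*15758/1701 = 8058 - 15758/1701 = 13690900/1701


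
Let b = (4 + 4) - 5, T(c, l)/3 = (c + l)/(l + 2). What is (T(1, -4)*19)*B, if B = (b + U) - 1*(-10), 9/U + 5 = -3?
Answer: 16245/16 ≈ 1015.3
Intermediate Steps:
U = -9/8 (U = 9/(-5 - 3) = 9/(-8) = 9*(-⅛) = -9/8 ≈ -1.1250)
T(c, l) = 3*(c + l)/(2 + l) (T(c, l) = 3*((c + l)/(l + 2)) = 3*((c + l)/(2 + l)) = 3*(c + l)/(2 + l))
b = 3 (b = 8 - 5 = 3)
B = 95/8 (B = (3 - 9/8) - 1*(-10) = 15/8 + 10 = 95/8 ≈ 11.875)
(T(1, -4)*19)*B = ((3*(1 - 4)/(2 - 4))*19)*(95/8) = ((3*(-3)/(-2))*19)*(95/8) = ((3*(-½)*(-3))*19)*(95/8) = ((9/2)*19)*(95/8) = (171/2)*(95/8) = 16245/16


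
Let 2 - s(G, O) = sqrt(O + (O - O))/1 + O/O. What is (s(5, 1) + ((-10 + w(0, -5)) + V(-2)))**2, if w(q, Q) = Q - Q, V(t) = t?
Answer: 144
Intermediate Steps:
w(q, Q) = 0
s(G, O) = 1 - sqrt(O) (s(G, O) = 2 - (sqrt(O + (O - O))/1 + O/O) = 2 - (sqrt(O + 0)*1 + 1) = 2 - (sqrt(O)*1 + 1) = 2 - (sqrt(O) + 1) = 2 - (1 + sqrt(O)) = 2 + (-1 - sqrt(O)) = 1 - sqrt(O))
(s(5, 1) + ((-10 + w(0, -5)) + V(-2)))**2 = ((1 - sqrt(1)) + ((-10 + 0) - 2))**2 = ((1 - 1*1) + (-10 - 2))**2 = ((1 - 1) - 12)**2 = (0 - 12)**2 = (-12)**2 = 144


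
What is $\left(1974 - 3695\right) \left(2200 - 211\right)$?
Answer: $-3423069$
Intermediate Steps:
$\left(1974 - 3695\right) \left(2200 - 211\right) = \left(-1721\right) 1989 = -3423069$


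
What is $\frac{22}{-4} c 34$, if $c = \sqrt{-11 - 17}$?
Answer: $- 374 i \sqrt{7} \approx - 989.51 i$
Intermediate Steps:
$c = 2 i \sqrt{7}$ ($c = \sqrt{-28} = 2 i \sqrt{7} \approx 5.2915 i$)
$\frac{22}{-4} c 34 = \frac{22}{-4} \cdot 2 i \sqrt{7} \cdot 34 = 22 \left(- \frac{1}{4}\right) 2 i \sqrt{7} \cdot 34 = - \frac{11 \cdot 2 i \sqrt{7}}{2} \cdot 34 = - 11 i \sqrt{7} \cdot 34 = - 374 i \sqrt{7}$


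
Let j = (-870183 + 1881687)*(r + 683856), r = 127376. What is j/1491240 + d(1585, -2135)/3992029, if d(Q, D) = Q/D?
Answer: 58280463762296438181/105915096257705 ≈ 5.5026e+5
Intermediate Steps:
j = 820564412928 (j = (-870183 + 1881687)*(127376 + 683856) = 1011504*811232 = 820564412928)
j/1491240 + d(1585, -2135)/3992029 = 820564412928/1491240 + (1585/(-2135))/3992029 = 820564412928*(1/1491240) + (1585*(-1/2135))*(1/3992029) = 34190183872/62135 - 317/427*1/3992029 = 34190183872/62135 - 317/1704596383 = 58280463762296438181/105915096257705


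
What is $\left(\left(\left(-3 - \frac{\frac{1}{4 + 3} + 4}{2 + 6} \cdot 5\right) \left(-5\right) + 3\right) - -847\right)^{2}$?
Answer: $\frac{2417197225}{3136} \approx 7.7079 \cdot 10^{5}$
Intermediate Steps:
$\left(\left(\left(-3 - \frac{\frac{1}{4 + 3} + 4}{2 + 6} \cdot 5\right) \left(-5\right) + 3\right) - -847\right)^{2} = \left(\left(\left(-3 - \frac{\frac{1}{7} + 4}{8} \cdot 5\right) \left(-5\right) + 3\right) + 847\right)^{2} = \left(\left(\left(-3 - \left(\frac{1}{7} + 4\right) \frac{1}{8} \cdot 5\right) \left(-5\right) + 3\right) + 847\right)^{2} = \left(\left(\left(-3 - \frac{29}{7} \cdot \frac{1}{8} \cdot 5\right) \left(-5\right) + 3\right) + 847\right)^{2} = \left(\left(\left(-3 - \frac{29}{56} \cdot 5\right) \left(-5\right) + 3\right) + 847\right)^{2} = \left(\left(\left(-3 - \frac{145}{56}\right) \left(-5\right) + 3\right) + 847\right)^{2} = \left(\left(\left(- \frac{313}{56}\right) \left(-5\right) + 3\right) + 847\right)^{2} = \left(\left(\frac{1565}{56} + 3\right) + 847\right)^{2} = \left(\frac{1733}{56} + 847\right)^{2} = \left(\frac{49165}{56}\right)^{2} = \frac{2417197225}{3136}$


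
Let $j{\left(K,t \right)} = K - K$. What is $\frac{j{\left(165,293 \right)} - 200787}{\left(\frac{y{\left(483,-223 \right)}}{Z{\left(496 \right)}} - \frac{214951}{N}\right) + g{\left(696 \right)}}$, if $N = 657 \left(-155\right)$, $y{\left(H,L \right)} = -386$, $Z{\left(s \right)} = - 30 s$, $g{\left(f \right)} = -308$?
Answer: $\frac{327154306320}{498361397} \approx 656.46$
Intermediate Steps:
$N = -101835$
$j{\left(K,t \right)} = 0$
$\frac{j{\left(165,293 \right)} - 200787}{\left(\frac{y{\left(483,-223 \right)}}{Z{\left(496 \right)}} - \frac{214951}{N}\right) + g{\left(696 \right)}} = \frac{0 - 200787}{\left(- \frac{386}{\left(-30\right) 496} - \frac{214951}{-101835}\right) - 308} = - \frac{200787}{\left(- \frac{386}{-14880} - - \frac{214951}{101835}\right) - 308} = - \frac{200787}{\left(\left(-386\right) \left(- \frac{1}{14880}\right) + \frac{214951}{101835}\right) - 308} = - \frac{200787}{\left(\frac{193}{7440} + \frac{214951}{101835}\right) - 308} = - \frac{200787}{\frac{3481483}{1629360} - 308} = - \frac{200787}{- \frac{498361397}{1629360}} = \left(-200787\right) \left(- \frac{1629360}{498361397}\right) = \frac{327154306320}{498361397}$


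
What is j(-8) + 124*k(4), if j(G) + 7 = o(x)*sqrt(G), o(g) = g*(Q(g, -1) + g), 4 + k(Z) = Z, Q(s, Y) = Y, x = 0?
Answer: -7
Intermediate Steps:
k(Z) = -4 + Z
o(g) = g*(-1 + g)
j(G) = -7 (j(G) = -7 + (0*(-1 + 0))*sqrt(G) = -7 + (0*(-1))*sqrt(G) = -7 + 0*sqrt(G) = -7 + 0 = -7)
j(-8) + 124*k(4) = -7 + 124*(-4 + 4) = -7 + 124*0 = -7 + 0 = -7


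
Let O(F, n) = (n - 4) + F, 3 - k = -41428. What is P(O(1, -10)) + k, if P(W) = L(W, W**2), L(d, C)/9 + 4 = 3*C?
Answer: 45958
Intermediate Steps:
k = 41431 (k = 3 - 1*(-41428) = 3 + 41428 = 41431)
L(d, C) = -36 + 27*C (L(d, C) = -36 + 9*(3*C) = -36 + 27*C)
O(F, n) = -4 + F + n (O(F, n) = (-4 + n) + F = -4 + F + n)
P(W) = -36 + 27*W**2
P(O(1, -10)) + k = (-36 + 27*(-4 + 1 - 10)**2) + 41431 = (-36 + 27*(-13)**2) + 41431 = (-36 + 27*169) + 41431 = (-36 + 4563) + 41431 = 4527 + 41431 = 45958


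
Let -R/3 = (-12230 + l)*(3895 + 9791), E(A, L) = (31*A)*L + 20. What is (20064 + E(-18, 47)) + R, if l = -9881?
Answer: 907827296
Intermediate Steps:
E(A, L) = 20 + 31*A*L (E(A, L) = 31*A*L + 20 = 20 + 31*A*L)
R = 907833438 (R = -3*(-12230 - 9881)*(3895 + 9791) = -(-66333)*13686 = -3*(-302611146) = 907833438)
(20064 + E(-18, 47)) + R = (20064 + (20 + 31*(-18)*47)) + 907833438 = (20064 + (20 - 26226)) + 907833438 = (20064 - 26206) + 907833438 = -6142 + 907833438 = 907827296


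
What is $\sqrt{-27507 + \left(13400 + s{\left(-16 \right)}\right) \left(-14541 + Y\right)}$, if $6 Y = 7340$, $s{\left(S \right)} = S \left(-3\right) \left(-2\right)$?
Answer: $\frac{i \sqrt{1594851699}}{3} \approx 13312.0 i$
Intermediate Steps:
$s{\left(S \right)} = 6 S$ ($s{\left(S \right)} = - 3 S \left(-2\right) = 6 S$)
$Y = \frac{3670}{3}$ ($Y = \frac{1}{6} \cdot 7340 = \frac{3670}{3} \approx 1223.3$)
$\sqrt{-27507 + \left(13400 + s{\left(-16 \right)}\right) \left(-14541 + Y\right)} = \sqrt{-27507 + \left(13400 + 6 \left(-16\right)\right) \left(-14541 + \frac{3670}{3}\right)} = \sqrt{-27507 + \left(13400 - 96\right) \left(- \frac{39953}{3}\right)} = \sqrt{-27507 + 13304 \left(- \frac{39953}{3}\right)} = \sqrt{-27507 - \frac{531534712}{3}} = \sqrt{- \frac{531617233}{3}} = \frac{i \sqrt{1594851699}}{3}$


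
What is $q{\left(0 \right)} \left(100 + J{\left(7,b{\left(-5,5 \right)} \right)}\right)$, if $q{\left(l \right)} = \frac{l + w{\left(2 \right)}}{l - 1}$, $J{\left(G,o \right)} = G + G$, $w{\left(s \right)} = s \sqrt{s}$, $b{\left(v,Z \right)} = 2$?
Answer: $- 228 \sqrt{2} \approx -322.44$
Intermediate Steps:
$w{\left(s \right)} = s^{\frac{3}{2}}$
$J{\left(G,o \right)} = 2 G$
$q{\left(l \right)} = \frac{l + 2 \sqrt{2}}{-1 + l}$ ($q{\left(l \right)} = \frac{l + 2^{\frac{3}{2}}}{l - 1} = \frac{l + 2 \sqrt{2}}{-1 + l}$)
$q{\left(0 \right)} \left(100 + J{\left(7,b{\left(-5,5 \right)} \right)}\right) = \frac{0 + 2 \sqrt{2}}{-1 + 0} \left(100 + 2 \cdot 7\right) = \frac{2 \sqrt{2}}{-1} \left(100 + 14\right) = - 2 \sqrt{2} \cdot 114 = - 228 \sqrt{2}$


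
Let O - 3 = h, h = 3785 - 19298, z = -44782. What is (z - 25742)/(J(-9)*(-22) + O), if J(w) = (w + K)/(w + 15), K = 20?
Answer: 211572/46651 ≈ 4.5352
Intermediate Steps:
J(w) = (20 + w)/(15 + w) (J(w) = (w + 20)/(w + 15) = (20 + w)/(15 + w))
h = -15513
O = -15510 (O = 3 - 15513 = -15510)
(z - 25742)/(J(-9)*(-22) + O) = (-44782 - 25742)/(((20 - 9)/(15 - 9))*(-22) - 15510) = -70524/((11/6)*(-22) - 15510) = -70524/(-121/3 - 15510) = -70524/(-46651/3) = -70524*(-3/46651) = 211572/46651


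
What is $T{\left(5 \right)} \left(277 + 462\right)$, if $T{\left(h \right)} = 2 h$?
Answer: $7390$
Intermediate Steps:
$T{\left(5 \right)} \left(277 + 462\right) = 2 \cdot 5 \left(277 + 462\right) = 10 \cdot 739 = 7390$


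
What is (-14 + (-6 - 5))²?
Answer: 625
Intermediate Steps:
(-14 + (-6 - 5))² = (-14 - 11)² = (-25)² = 625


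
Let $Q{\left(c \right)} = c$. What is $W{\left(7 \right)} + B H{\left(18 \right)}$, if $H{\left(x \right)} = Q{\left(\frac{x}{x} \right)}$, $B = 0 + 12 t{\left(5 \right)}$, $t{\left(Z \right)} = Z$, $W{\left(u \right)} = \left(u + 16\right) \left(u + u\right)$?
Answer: $382$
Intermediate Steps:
$W{\left(u \right)} = 2 u \left(16 + u\right)$ ($W{\left(u \right)} = \left(16 + u\right) 2 u = 2 u \left(16 + u\right)$)
$B = 60$ ($B = 0 + 12 \cdot 5 = 0 + 60 = 60$)
$H{\left(x \right)} = 1$ ($H{\left(x \right)} = \frac{x}{x} = 1$)
$W{\left(7 \right)} + B H{\left(18 \right)} = 2 \cdot 7 \left(16 + 7\right) + 60 \cdot 1 = 2 \cdot 7 \cdot 23 + 60 = 322 + 60 = 382$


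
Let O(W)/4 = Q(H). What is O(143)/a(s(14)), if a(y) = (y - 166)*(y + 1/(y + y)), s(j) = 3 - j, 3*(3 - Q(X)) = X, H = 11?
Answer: -176/129033 ≈ -0.0013640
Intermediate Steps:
Q(X) = 3 - X/3
O(W) = -8/3 (O(W) = 4*(3 - ⅓*11) = 4*(3 - 11/3) = 4*(-⅔) = -8/3)
a(y) = (-166 + y)*(y + 1/(2*y))
O(143)/a(s(14)) = -8/(3*(½ + (3 - 1*14)² - 166*(3 - 1*14) - 83/(3 - 1*14))) = -8/(3*(½ + (3 - 14)² - 166*(3 - 14) - 83/(3 - 14))) = -8/(3*(½ + (-11)² - 166*(-11) - 83/(-11))) = -8/(3*(½ + 121 + 1826 - 83*(-1/11))) = -8/(3*(½ + 121 + 1826 + 83/11)) = -8/(3*43011/22) = -8/3*22/43011 = -176/129033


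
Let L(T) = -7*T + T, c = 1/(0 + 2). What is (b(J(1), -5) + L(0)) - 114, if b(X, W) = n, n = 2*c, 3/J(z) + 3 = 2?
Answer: -113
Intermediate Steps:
J(z) = -3 (J(z) = 3/(-3 + 2) = 3/(-1) = 3*(-1) = -3)
c = ½ (c = 1/2 = ½ ≈ 0.50000)
n = 1 (n = 2*(½) = 1)
b(X, W) = 1
L(T) = -6*T
(b(J(1), -5) + L(0)) - 114 = (1 - 6*0) - 114 = (1 + 0) - 114 = 1 - 114 = -113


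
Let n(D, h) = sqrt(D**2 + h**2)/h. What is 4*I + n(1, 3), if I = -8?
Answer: -32 + sqrt(10)/3 ≈ -30.946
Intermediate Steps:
n(D, h) = sqrt(D**2 + h**2)/h
4*I + n(1, 3) = 4*(-8) + sqrt(1**2 + 3**2)/3 = -32 + sqrt(1 + 9)/3 = -32 + sqrt(10)/3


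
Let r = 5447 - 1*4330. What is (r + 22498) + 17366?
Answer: 40981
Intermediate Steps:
r = 1117 (r = 5447 - 4330 = 1117)
(r + 22498) + 17366 = (1117 + 22498) + 17366 = 23615 + 17366 = 40981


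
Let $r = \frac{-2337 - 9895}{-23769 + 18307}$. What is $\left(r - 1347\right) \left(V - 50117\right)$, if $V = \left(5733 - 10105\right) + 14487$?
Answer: $\frac{146908985082}{2731} \approx 5.3793 \cdot 10^{7}$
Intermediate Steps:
$r = \frac{6116}{2731}$ ($r = - \frac{12232}{-5462} = \left(-12232\right) \left(- \frac{1}{5462}\right) = \frac{6116}{2731} \approx 2.2395$)
$V = 10115$ ($V = -4372 + 14487 = 10115$)
$\left(r - 1347\right) \left(V - 50117\right) = \left(\frac{6116}{2731} - 1347\right) \left(10115 - 50117\right) = \left(- \frac{3672541}{2731}\right) \left(-40002\right) = \frac{146908985082}{2731}$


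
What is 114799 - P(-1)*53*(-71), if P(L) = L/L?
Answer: 118562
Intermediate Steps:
P(L) = 1
114799 - P(-1)*53*(-71) = 114799 - 1*53*(-71) = 114799 - 53*(-71) = 114799 - 1*(-3763) = 114799 + 3763 = 118562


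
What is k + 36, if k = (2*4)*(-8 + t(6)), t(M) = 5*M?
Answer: 212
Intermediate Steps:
k = 176 (k = (2*4)*(-8 + 5*6) = 8*(-8 + 30) = 8*22 = 176)
k + 36 = 176 + 36 = 212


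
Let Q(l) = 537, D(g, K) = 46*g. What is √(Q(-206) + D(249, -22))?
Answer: √11991 ≈ 109.50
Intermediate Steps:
√(Q(-206) + D(249, -22)) = √(537 + 46*249) = √(537 + 11454) = √11991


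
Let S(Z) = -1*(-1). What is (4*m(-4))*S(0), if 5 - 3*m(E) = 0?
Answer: 20/3 ≈ 6.6667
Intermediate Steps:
S(Z) = 1
m(E) = 5/3 (m(E) = 5/3 - 1/3*0 = 5/3 + 0 = 5/3)
(4*m(-4))*S(0) = (4*(5/3))*1 = (20/3)*1 = 20/3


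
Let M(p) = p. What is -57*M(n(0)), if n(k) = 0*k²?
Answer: 0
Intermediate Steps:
n(k) = 0
-57*M(n(0)) = -57*0 = 0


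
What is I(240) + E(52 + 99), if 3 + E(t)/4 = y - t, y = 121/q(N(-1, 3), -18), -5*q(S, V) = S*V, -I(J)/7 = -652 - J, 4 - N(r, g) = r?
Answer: 50894/9 ≈ 5654.9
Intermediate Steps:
N(r, g) = 4 - r
I(J) = 4564 + 7*J (I(J) = -7*(-652 - J) = 4564 + 7*J)
q(S, V) = -S*V/5
y = 121/18 (y = 121/((-⅕*(4 - 1*(-1))*(-18))) = 121/((-⅕*(4 + 1)*(-18))) = 121/((-⅕*5*(-18))) = 121/18 ≈ 6.7222)
E(t) = 134/9 - 4*t (E(t) = -12 + 4*(121/18 - t) = -12 + (242/9 - 4*t) = 134/9 - 4*t)
I(240) + E(52 + 99) = (4564 + 7*240) + (134/9 - 4*(52 + 99)) = (4564 + 1680) + (134/9 - 4*151) = 6244 + (134/9 - 604) = 6244 - 5302/9 = 50894/9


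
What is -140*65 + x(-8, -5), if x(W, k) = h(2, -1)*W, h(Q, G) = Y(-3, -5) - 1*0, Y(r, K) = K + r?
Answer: -9036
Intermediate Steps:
h(Q, G) = -8 (h(Q, G) = (-5 - 3) - 1*0 = -8 + 0 = -8)
x(W, k) = -8*W
-140*65 + x(-8, -5) = -140*65 - 8*(-8) = -9100 + 64 = -9036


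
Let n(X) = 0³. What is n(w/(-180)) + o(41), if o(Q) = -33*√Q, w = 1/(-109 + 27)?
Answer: -33*√41 ≈ -211.30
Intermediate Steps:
w = -1/82 (w = 1/(-82) = -1/82 ≈ -0.012195)
n(X) = 0
n(w/(-180)) + o(41) = 0 - 33*√41 = -33*√41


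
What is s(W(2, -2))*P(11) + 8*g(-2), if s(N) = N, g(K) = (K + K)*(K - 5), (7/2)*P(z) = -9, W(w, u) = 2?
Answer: 1532/7 ≈ 218.86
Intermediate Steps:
P(z) = -18/7 (P(z) = (2/7)*(-9) = -18/7)
g(K) = 2*K*(-5 + K) (g(K) = (2*K)*(-5 + K) = 2*K*(-5 + K))
s(W(2, -2))*P(11) + 8*g(-2) = 2*(-18/7) + 8*(2*(-2)*(-5 - 2)) = -36/7 + 8*(2*(-2)*(-7)) = -36/7 + 8*28 = -36/7 + 224 = 1532/7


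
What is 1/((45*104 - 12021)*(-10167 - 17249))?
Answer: 1/201260856 ≈ 4.9687e-9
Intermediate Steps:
1/((45*104 - 12021)*(-10167 - 17249)) = 1/((4680 - 12021)*(-27416)) = 1/(-7341*(-27416)) = 1/201260856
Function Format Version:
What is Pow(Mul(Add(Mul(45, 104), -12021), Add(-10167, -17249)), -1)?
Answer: Rational(1, 201260856) ≈ 4.9687e-9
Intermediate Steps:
Pow(Mul(Add(Mul(45, 104), -12021), Add(-10167, -17249)), -1) = Pow(Mul(Add(4680, -12021), -27416), -1) = Pow(Mul(-7341, -27416), -1) = Pow(201260856, -1) = Rational(1, 201260856)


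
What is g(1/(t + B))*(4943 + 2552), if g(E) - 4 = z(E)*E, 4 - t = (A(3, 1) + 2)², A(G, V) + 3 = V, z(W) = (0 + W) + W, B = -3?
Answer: 44970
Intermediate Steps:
z(W) = 2*W (z(W) = W + W = 2*W)
A(G, V) = -3 + V
t = 4 (t = 4 - ((-3 + 1) + 2)² = 4 - (-2 + 2)² = 4 - 1*0² = 4 - 1*0 = 4 + 0 = 4)
g(E) = 4 + 2*E² (g(E) = 4 + (2*E)*E = 4 + 2*E²)
g(1/(t + B))*(4943 + 2552) = (4 + 2*(1/(4 - 3))²)*(4943 + 2552) = (4 + 2*(1/1)²)*7495 = (4 + 2*1²)*7495 = (4 + 2*1)*7495 = (4 + 2)*7495 = 6*7495 = 44970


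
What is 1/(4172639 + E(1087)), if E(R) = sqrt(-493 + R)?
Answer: 4172639/17410916223727 - 3*sqrt(66)/17410916223727 ≈ 2.3966e-7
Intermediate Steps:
1/(4172639 + E(1087)) = 1/(4172639 + sqrt(-493 + 1087)) = 1/(4172639 + sqrt(594)) = 1/(4172639 + 3*sqrt(66))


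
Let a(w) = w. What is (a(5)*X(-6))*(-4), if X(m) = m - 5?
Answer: 220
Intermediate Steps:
X(m) = -5 + m
(a(5)*X(-6))*(-4) = (5*(-5 - 6))*(-4) = (5*(-11))*(-4) = -55*(-4) = 220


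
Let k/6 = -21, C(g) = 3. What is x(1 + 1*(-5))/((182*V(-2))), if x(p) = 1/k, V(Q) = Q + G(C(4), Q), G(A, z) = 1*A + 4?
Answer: -1/114660 ≈ -8.7214e-6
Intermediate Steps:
k = -126 (k = 6*(-21) = -126)
G(A, z) = 4 + A (G(A, z) = A + 4 = 4 + A)
V(Q) = 7 + Q (V(Q) = Q + (4 + 3) = Q + 7 = 7 + Q)
x(p) = -1/126 (x(p) = 1/(-126) = -1/126)
x(1 + 1*(-5))/((182*V(-2))) = -1/(182*(7 - 2))/126 = -1/(126*(182*5)) = -1/126/910 = -1/126*1/910 = -1/114660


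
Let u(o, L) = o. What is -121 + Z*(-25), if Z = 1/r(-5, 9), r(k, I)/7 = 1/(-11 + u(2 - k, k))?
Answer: -747/7 ≈ -106.71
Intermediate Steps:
r(k, I) = 7/(-9 - k) (r(k, I) = 7/(-11 + (2 - k)) = 7/(-9 - k))
Z = -4/7 (Z = 1/(-7/(9 - 5)) = 1/(-7/4) = -4/7 ≈ -0.57143)
-121 + Z*(-25) = -121 - 4/7*(-25) = -121 + 100/7 = -747/7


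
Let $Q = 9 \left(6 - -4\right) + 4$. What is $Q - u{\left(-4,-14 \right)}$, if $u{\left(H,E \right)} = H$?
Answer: $98$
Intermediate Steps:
$Q = 94$ ($Q = 9 \left(6 + 4\right) + 4 = 9 \cdot 10 + 4 = 90 + 4 = 94$)
$Q - u{\left(-4,-14 \right)} = 94 - -4 = 94 + 4 = 98$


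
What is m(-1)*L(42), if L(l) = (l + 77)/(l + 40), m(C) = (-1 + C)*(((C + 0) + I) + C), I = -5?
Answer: 833/41 ≈ 20.317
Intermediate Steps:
m(C) = (-1 + C)*(-5 + 2*C) (m(C) = (-1 + C)*(((C + 0) - 5) + C) = (-1 + C)*((C - 5) + C) = (-1 + C)*((-5 + C) + C) = (-1 + C)*(-5 + 2*C))
L(l) = (77 + l)/(40 + l)
m(-1)*L(42) = (5 - 7*(-1) + 2*(-1)**2)*((77 + 42)/(40 + 42)) = (5 + 7 + 2*1)*(119/82) = (5 + 7 + 2)*((1/82)*119) = 14*(119/82) = 833/41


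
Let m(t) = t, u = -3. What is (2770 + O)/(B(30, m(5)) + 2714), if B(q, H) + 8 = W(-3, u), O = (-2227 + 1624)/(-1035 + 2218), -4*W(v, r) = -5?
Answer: 13105228/12810707 ≈ 1.0230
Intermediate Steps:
W(v, r) = 5/4 (W(v, r) = -¼*(-5) = 5/4)
O = -603/1183 ≈ -0.50972
B(q, H) = -27/4 (B(q, H) = -8 + 5/4 = -27/4)
(2770 + O)/(B(30, m(5)) + 2714) = (2770 - 603/1183)/(-27/4 + 2714) = 3276307/(1183*(10829/4)) = (3276307/1183)*(4/10829) = 13105228/12810707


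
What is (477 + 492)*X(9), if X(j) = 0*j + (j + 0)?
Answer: 8721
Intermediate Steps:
X(j) = j (X(j) = 0 + j = j)
(477 + 492)*X(9) = (477 + 492)*9 = 969*9 = 8721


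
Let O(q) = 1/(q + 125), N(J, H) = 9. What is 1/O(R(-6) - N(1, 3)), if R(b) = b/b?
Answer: 117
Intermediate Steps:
R(b) = 1
O(q) = 1/(125 + q)
1/O(R(-6) - N(1, 3)) = 1/(1/(125 + (1 - 1*9))) = 1/(1/(125 + (1 - 9))) = 1/(1/(125 - 8)) = 1/(1/117) = 117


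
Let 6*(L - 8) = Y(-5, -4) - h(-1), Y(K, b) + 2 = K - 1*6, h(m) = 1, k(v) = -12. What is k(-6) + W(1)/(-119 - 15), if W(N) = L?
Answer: -4841/402 ≈ -12.042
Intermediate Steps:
Y(K, b) = -8 + K (Y(K, b) = -2 + (K - 1*6) = -2 + (K - 6) = -2 + (-6 + K) = -8 + K)
L = 17/3 (L = 8 + ((-8 - 5) - 1*1)/6 = 8 + (-13 - 1)/6 = 8 + (⅙)*(-14) = 8 - 7/3 = 17/3 ≈ 5.6667)
W(N) = 17/3
k(-6) + W(1)/(-119 - 15) = -12 + (17/3)/(-119 - 15) = -12 + (17/3)/(-134) = -12 - 1/134*17/3 = -12 - 17/402 = -4841/402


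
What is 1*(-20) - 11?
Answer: -31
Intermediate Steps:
1*(-20) - 11 = -20 - 11 = -31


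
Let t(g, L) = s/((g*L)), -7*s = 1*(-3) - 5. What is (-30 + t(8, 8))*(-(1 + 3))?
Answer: 1679/14 ≈ 119.93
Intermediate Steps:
s = 8/7 (s = -(1*(-3) - 5)/7 = -(-3 - 5)/7 = -⅐*(-8) = 8/7 ≈ 1.1429)
t(g, L) = 8/(7*L*g) (t(g, L) = 8/(7*((g*L))) = 8/(7*((L*g))) = 8*(1/(L*g))/7 = 8/(7*L*g))
(-30 + t(8, 8))*(-(1 + 3)) = (-30 + (8/7)/(8*8))*(-(1 + 3)) = (-30 + (8/7)*(⅛)*(⅛))*(-1*4) = (-30 + 1/56)*(-4) = -1679/56*(-4) = 1679/14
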